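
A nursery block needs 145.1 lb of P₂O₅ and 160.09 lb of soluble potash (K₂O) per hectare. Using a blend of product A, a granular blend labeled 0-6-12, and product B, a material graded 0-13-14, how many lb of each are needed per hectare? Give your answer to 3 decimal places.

69.125 lb product A, 1084.250 lb product B

Per-hectare balance (a = product A, b = product B):
P₂O₅: 0.06·a + 0.13·b = 145.1
K₂O: 0.12·a + 0.14·b = 160.09
Eliminate a: (row1) − 0.06/0.12·(row2) → 0.06·b = 65.055, so b = 1084.25.
Back-substitute: a = (145.1 − 0.13·1084.25) / 0.06 = 69.125.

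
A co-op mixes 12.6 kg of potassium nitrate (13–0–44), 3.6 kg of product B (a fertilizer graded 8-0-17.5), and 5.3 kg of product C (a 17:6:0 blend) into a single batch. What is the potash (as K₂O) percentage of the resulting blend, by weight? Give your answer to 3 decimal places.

28.716% K₂O

Total mass = 12.6 + 3.6 + 5.3 = 21.5 kg.
K₂O mass = 44%×12.6 + 17.5%×3.6 + 0%×5.3 = 6.174 kg.
% K₂O = 6.174 / 21.5 = 28.7163%.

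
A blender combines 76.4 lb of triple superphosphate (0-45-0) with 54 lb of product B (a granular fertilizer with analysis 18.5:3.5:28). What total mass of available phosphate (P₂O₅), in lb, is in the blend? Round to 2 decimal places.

36.27 lb P₂O₅

P₂O₅ mass = 45%×76.4 + 3.5%×54 = 36.27 lb.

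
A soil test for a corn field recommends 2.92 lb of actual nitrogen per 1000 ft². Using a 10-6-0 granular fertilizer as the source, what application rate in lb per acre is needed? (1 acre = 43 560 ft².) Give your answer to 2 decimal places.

1271.95 lb of product per acre

Product per 1000 ft² = 2.92 / 10% = 29.2 lb.
Convert to per acre: 29.2 × 43.56 = 1271.952 lb.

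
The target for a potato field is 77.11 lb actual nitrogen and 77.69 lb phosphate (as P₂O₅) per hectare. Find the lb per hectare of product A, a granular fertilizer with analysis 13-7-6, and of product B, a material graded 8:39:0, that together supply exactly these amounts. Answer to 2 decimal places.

With a, b = lb per hectare of product A and product B:
N: 0.13·a + 0.08·b = 77.11
P₂O₅: 0.07·a + 0.39·b = 77.69
From row1: a = (77.11 − 0.08·b) / 0.13.
Into row2: 0.07·(77.11 − 0.08·b)/0.13 + 0.39·b = 77.69 → b = 104.257, a = 528.996.

529.00 lb product A, 104.26 lb product B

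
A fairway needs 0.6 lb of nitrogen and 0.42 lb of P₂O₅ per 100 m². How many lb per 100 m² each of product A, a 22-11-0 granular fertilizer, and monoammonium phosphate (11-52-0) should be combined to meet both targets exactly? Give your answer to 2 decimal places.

2.60 lb product A, 0.26 lb monoammonium phosphate

With a, b = lb per 100 m² of product A and monoammonium phosphate:
N: 0.22·a + 0.11·b = 0.6
P₂O₅: 0.11·a + 0.52·b = 0.42
Solving simultaneously: a = 2.59824, b = 0.258065.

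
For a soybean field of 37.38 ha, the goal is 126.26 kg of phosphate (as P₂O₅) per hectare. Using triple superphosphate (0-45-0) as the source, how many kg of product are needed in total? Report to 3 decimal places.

10487.997 kg

Product per hectare = 126.26 / 45% = 280.578 kg.
Total product = 280.578 × 37.38 = 10487.9973 kg.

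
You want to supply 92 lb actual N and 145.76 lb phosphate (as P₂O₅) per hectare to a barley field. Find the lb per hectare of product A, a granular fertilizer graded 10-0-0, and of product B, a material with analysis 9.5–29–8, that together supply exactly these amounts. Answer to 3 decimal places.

Per-hectare balance (a = product A, b = product B):
N: 0.1·a + 0.095·b = 92
P₂O₅: 0·a + 0.29·b = 145.76
Solving simultaneously: a = 442.5103, b = 502.6207.

442.510 lb product A, 502.621 lb product B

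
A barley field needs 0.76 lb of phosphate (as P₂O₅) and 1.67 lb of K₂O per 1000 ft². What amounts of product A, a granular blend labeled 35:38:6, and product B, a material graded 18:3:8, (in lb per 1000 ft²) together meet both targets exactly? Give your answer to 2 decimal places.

0.37 lb product A, 20.59 lb product B

With a, b = lb per 1000 ft² of product A and product B:
P₂O₅: 0.38·a + 0.03·b = 0.76
K₂O: 0.06·a + 0.08·b = 1.67
From row1: a = (0.76 − 0.03·b) / 0.38.
Into row2: 0.06·(0.76 − 0.03·b)/0.38 + 0.08·b = 1.67 → b = 20.5944, a = 0.374126.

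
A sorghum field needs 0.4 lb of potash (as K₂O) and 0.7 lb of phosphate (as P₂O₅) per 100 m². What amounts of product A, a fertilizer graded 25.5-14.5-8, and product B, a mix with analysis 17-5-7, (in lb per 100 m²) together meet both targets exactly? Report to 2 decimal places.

4.72 lb product A, 0.33 lb product B

Per-100 m² balance (a = product A, b = product B):
K₂O: 0.08·a + 0.07·b = 0.4
P₂O₅: 0.145·a + 0.05·b = 0.7
Eliminate b: (row1) − 0.07/0.05·(row2) → -0.123·a = -0.58, so a = 4.71545.
Then b = (0.7 − 0.145·4.71545) / 0.05 = 0.325203.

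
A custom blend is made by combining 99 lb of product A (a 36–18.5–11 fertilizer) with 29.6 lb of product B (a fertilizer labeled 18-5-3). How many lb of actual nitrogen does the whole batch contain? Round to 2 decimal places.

N mass = 36%×99 + 18%×29.6 = 40.968 lb.

40.97 lb N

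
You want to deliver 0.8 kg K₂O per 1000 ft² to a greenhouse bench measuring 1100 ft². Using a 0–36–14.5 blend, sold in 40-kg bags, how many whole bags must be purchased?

Product per 1000 ft² = 0.8 / 14.5% = 5.51724 kg.
Total product = 5.51724 × 1100 / 1000 = 6.06897 kg.
Bags = ⌈6.06897 / 40⌉ = 1.

1 bags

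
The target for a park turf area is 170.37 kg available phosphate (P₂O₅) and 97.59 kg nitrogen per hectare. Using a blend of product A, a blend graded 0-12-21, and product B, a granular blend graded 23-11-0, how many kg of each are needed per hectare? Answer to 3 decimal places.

1030.804 kg product A, 424.304 kg product B

Per-hectare balance (a = product A, b = product B):
P₂O₅: 0.12·a + 0.11·b = 170.37
N: 0·a + 0.23·b = 97.59
Solving simultaneously: a = 1030.8043, b = 424.3043.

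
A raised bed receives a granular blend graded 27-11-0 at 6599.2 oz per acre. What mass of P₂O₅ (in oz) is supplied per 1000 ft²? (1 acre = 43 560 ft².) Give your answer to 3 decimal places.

16.665 oz P₂O₅ per thousand sq ft

P₂O₅ per acre = 6599.2 × 11% = 725.912 oz.
Convert to per 1000 ft²: 725.912 × 0.0229568 = 16.6646 oz.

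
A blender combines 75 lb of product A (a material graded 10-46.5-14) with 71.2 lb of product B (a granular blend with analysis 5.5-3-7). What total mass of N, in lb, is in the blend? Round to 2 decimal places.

11.42 lb N

N mass = 10%×75 + 5.5%×71.2 = 11.416 lb.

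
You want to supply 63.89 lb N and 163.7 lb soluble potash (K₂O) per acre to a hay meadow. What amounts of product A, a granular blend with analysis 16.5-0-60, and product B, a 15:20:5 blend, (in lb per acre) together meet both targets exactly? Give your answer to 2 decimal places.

With a, b = lb per acre of product A and product B:
N: 0.165·a + 0.15·b = 63.89
K₂O: 0.6·a + 0.05·b = 163.7
Eliminate b: (row1) − 0.15/0.05·(row2) → -1.635·a = -427.21, so a = 261.291.
Then b = (163.7 − 0.6·261.291) / 0.05 = 138.514.

261.29 lb product A, 138.51 lb product B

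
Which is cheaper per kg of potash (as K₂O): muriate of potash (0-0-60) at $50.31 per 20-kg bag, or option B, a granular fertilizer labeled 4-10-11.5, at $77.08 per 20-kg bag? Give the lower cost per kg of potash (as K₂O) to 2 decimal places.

muriate of potash: K₂O per bag = 20 × 60% = 12 kg; cost = 50.31 / 12 = $4.1925/kg K₂O.
option B: K₂O per bag = 20 × 11.5% = 2.3 kg; cost = 77.08 / 2.3 = $33.5130/kg K₂O.
muriate of potash is cheaper.

$4.19 per kg K₂O (muriate of potash)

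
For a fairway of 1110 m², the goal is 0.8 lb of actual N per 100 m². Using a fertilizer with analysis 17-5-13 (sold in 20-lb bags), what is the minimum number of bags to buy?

Product per 100 m² = 0.8 / 17% = 4.70588 lb.
Total product = 4.70588 × 1110 / 100 = 52.2353 lb.
Bags = ⌈52.2353 / 20⌉ = 3.

3 bags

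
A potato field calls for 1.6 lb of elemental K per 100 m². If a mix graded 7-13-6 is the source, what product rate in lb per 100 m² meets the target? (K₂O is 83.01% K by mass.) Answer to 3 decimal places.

As K₂O: 1.6 / 0.8301 = 1.92748 lb per 100 m².
Product per 100 m² = 1.92748 / 6% = 32.1246 lb.

32.125 lb of product per hundred sq m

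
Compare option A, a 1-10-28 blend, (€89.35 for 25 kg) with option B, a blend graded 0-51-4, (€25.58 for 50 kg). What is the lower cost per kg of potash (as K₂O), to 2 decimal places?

€12.76 per kg K₂O (option A)

option A: K₂O per bag = 25 × 28% = 7 kg; cost = 89.35 / 7 = €12.7643/kg K₂O.
option B: K₂O per bag = 50 × 4% = 2 kg; cost = 25.58 / 2 = €12.7900/kg K₂O.
option A is cheaper.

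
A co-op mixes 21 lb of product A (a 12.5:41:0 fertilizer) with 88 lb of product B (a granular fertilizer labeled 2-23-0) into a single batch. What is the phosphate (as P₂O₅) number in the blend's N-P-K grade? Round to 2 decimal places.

Total mass = 21 + 88 = 109 lb.
P₂O₅ mass = 41%×21 + 23%×88 = 28.85 lb.
% P₂O₅ = 28.85 / 109 = 26.4679%.

26.47% P₂O₅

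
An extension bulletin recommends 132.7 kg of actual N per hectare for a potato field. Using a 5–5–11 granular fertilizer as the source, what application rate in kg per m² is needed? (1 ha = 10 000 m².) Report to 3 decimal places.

Product per hectare = 132.7 / 5% = 2654 kg.
Convert to per m²: 2654 × 0.0001 = 0.2654 kg.

0.265 kg of product per sq m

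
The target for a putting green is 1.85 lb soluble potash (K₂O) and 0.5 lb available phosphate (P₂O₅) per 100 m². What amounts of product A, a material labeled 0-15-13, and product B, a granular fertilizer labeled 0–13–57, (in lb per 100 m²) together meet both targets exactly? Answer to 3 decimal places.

0.649 lb product A, 3.098 lb product B

Let a = lb of product A, b = lb of product B (per 100 m²).
K₂O: 0.13·a + 0.57·b = 1.85
P₂O₅: 0.15·a + 0.13·b = 0.5
From row1: a = (1.85 − 0.57·b) / 0.13.
Into row2: 0.15·(1.85 − 0.57·b)/0.13 + 0.13·b = 0.5 → b = 3.09767, a = 0.648688.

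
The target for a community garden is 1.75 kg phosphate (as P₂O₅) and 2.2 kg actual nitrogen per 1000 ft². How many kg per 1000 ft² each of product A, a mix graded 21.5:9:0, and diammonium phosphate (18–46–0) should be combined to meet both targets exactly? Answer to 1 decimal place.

Per-1000 ft² balance (a = product A, b = diammonium phosphate):
P₂O₅: 0.09·a + 0.46·b = 1.75
N: 0.215·a + 0.18·b = 2.2
Solving simultaneously: a = 8.42805, b = 2.15538.

8.4 kg product A, 2.2 kg diammonium phosphate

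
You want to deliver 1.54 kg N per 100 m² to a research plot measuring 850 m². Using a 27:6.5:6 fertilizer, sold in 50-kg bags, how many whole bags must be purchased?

Product per 100 m² = 1.54 / 27% = 5.7037 kg.
Total product = 5.7037 × 850 / 100 = 48.4815 kg.
Bags = ⌈48.4815 / 50⌉ = 1.

1 bags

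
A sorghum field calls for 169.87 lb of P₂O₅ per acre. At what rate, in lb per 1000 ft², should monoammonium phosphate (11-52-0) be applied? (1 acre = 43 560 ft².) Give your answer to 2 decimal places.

7.50 lb of product per thousand sq ft

Product per acre = 169.87 / 52% = 326.673 lb.
Convert to per 1000 ft²: 326.673 × 0.0229568 = 7.49938 lb.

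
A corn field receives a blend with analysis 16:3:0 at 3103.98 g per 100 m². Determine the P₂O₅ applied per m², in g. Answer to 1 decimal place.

P₂O₅ per 100 m² = 3103.98 × 3% = 93.1194 g.
Convert to per m²: 93.1194 × 0.01 = 0.931194 g.

0.9 g P₂O₅ per sq m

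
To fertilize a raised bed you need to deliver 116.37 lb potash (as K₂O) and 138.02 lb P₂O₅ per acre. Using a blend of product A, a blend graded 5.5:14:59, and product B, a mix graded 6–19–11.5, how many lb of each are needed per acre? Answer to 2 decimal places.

64.98 lb product A, 678.54 lb product B

With a, b = lb per acre of product A and product B:
K₂O: 0.59·a + 0.115·b = 116.37
P₂O₅: 0.14·a + 0.19·b = 138.02
Eliminate b: (row1) − 0.115/0.19·(row2) → 0.505263·a = 32.8316, so a = 64.9792.
Then b = (138.02 − 0.14·64.9792) / 0.19 = 678.542.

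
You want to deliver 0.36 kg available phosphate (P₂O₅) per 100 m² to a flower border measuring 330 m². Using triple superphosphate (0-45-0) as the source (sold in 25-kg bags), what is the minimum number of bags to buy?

Product per 100 m² = 0.36 / 45% = 0.8 kg.
Total product = 0.8 × 330 / 100 = 2.64 kg.
Bags = ⌈2.64 / 25⌉ = 1.

1 bags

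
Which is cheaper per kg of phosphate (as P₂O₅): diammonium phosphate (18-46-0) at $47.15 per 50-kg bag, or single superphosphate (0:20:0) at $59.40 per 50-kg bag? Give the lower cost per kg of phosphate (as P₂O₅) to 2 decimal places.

$2.05 per kg P₂O₅ (diammonium phosphate)

diammonium phosphate: P₂O₅ per bag = 50 × 46% = 23 kg; cost = 47.15 / 23 = $2.0500/kg P₂O₅.
single superphosphate: P₂O₅ per bag = 50 × 20% = 10 kg; cost = 59.40 / 10 = $5.9400/kg P₂O₅.
diammonium phosphate is cheaper.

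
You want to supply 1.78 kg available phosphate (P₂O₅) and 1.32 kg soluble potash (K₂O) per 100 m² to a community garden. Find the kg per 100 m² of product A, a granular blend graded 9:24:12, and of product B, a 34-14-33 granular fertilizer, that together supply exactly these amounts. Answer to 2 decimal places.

6.45 kg product A, 1.65 kg product B

With a, b = kg per 100 m² of product A and product B:
P₂O₅: 0.24·a + 0.14·b = 1.78
K₂O: 0.12·a + 0.33·b = 1.32
Eliminate a: (row1) − 0.24/0.12·(row2) → -0.52·b = -0.86, so b = 1.65385.
Back-substitute: a = (1.78 − 0.14·1.65385) / 0.24 = 6.45192.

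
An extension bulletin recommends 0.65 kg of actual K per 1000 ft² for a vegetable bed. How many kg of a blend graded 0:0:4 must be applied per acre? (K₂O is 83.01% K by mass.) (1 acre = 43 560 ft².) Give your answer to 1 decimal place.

852.7 kg of product per acre

As K₂O: 0.65 / 0.8301 = 0.783038 kg per 1000 ft².
Product per 1000 ft² = 0.783038 / 4% = 19.576 kg.
Convert to per acre: 19.576 × 43.56 = 852.729 kg.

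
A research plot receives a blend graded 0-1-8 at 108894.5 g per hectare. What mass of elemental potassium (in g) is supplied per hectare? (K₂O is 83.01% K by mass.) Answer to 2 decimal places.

K₂O per hectare = 108894.5 × 8% = 8711.56 g.
Elemental K = 8711.56 × 0.8301 = 7231.466 g per hectare.

7231.47 g K per hectare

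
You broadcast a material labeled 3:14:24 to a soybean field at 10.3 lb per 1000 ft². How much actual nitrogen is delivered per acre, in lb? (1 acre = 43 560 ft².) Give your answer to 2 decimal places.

nitrogen per 1000 ft² = 10.3 × 3% = 0.309 lb.
Convert to per acre: 0.309 × 43.56 = 13.46004 lb.

13.46 lb N per acre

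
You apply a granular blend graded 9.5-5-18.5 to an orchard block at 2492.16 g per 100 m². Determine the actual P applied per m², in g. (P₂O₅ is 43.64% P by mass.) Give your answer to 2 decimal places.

0.54 g P per sq m

P₂O₅ per 100 m² = 2492.16 × 5% = 124.608 g.
Elemental P = 124.608 × 0.4364 = 54.3789 g per 100 m².
Convert to per m²: 54.3789 × 0.01 = 0.543789 g.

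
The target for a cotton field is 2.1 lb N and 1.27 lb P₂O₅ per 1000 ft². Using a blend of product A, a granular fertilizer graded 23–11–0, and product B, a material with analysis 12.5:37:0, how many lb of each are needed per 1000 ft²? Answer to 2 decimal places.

Let a = lb of product A, b = lb of product B (per 1000 ft²).
N: 0.23·a + 0.125·b = 2.1
P₂O₅: 0.11·a + 0.37·b = 1.27
Solving simultaneously: a = 8.66503, b = 0.856342.

8.67 lb product A, 0.86 lb product B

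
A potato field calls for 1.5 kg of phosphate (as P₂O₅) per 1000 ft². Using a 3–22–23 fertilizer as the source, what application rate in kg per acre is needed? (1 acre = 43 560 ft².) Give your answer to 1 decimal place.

Product per 1000 ft² = 1.5 / 22% = 6.81818 kg.
Convert to per acre: 6.81818 × 43.56 = 297 kg.

297.0 kg of product per acre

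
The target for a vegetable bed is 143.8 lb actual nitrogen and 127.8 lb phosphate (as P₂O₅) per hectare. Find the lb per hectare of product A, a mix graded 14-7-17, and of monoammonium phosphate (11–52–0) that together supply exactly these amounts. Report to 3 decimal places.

Per-hectare balance (a = product A, b = monoammonium phosphate):
N: 0.14·a + 0.11·b = 143.8
P₂O₅: 0.07·a + 0.52·b = 127.8
Solving simultaneously: a = 932.6882, b = 120.2151.

932.688 lb product A, 120.215 lb monoammonium phosphate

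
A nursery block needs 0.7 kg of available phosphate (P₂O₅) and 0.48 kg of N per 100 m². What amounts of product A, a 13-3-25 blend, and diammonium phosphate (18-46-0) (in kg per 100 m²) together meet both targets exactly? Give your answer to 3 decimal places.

1.743 kg product A, 1.408 kg diammonium phosphate

With a, b = kg per 100 m² of product A and diammonium phosphate:
P₂O₅: 0.03·a + 0.46·b = 0.7
N: 0.13·a + 0.18·b = 0.48
From row1: a = (0.7 − 0.46·b) / 0.03.
Into row2: 0.13·(0.7 − 0.46·b)/0.03 + 0.18·b = 0.48 → b = 1.40809, a = 1.74265.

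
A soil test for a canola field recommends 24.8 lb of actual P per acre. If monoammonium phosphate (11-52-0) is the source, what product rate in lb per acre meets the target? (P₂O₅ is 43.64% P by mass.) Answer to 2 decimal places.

As P₂O₅: 24.8 / 0.4364 = 56.8286 lb per acre.
Product per acre = 56.8286 / 52% = 109.286 lb.

109.29 lb of product per acre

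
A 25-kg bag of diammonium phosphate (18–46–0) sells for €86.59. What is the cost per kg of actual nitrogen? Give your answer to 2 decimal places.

N in bag = 25 × 18% = 4.5 kg.
Cost per kg N = €86.59 / 4.5 = €19.2422.

€19.24 per kg N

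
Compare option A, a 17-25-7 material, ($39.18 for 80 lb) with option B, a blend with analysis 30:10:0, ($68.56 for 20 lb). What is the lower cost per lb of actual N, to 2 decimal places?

option A: N per bag = 80 × 17% = 13.6 lb; cost = 39.18 / 13.6 = $2.8809/lb N.
option B: N per bag = 20 × 30% = 6 lb; cost = 68.56 / 6 = $11.4267/lb N.
option A is cheaper.

$2.88 per lb N (option A)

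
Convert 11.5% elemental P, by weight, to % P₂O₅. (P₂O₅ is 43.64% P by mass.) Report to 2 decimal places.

%P₂O₅ = 11.5 / 0.4364 = 26.352%.

26.35% P₂O₅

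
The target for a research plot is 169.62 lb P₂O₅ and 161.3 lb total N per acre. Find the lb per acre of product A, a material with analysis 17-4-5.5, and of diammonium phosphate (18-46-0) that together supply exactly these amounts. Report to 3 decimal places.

615.020 lb product A, 315.259 lb diammonium phosphate

Let a = lb of product A, b = lb of diammonium phosphate (per acre).
P₂O₅: 0.04·a + 0.46·b = 169.62
N: 0.17·a + 0.18·b = 161.3
Eliminate b: (row1) − 0.46/0.18·(row2) → -0.394444·a = -242.591, so a = 615.0197.
Then b = (161.3 − 0.17·615.0197) / 0.18 = 315.2592.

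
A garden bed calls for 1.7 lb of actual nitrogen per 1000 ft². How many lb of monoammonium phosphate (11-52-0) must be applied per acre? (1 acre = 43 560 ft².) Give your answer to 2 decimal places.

Product per 1000 ft² = 1.7 / 11% = 15.4545 lb.
Convert to per acre: 15.4545 × 43.56 = 673.2 lb.

673.20 lb of product per acre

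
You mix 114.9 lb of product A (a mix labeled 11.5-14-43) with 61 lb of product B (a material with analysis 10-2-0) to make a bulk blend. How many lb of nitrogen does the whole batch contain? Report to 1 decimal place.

19.3 lb N

N mass = 11.5%×114.9 + 10%×61 = 19.3135 lb.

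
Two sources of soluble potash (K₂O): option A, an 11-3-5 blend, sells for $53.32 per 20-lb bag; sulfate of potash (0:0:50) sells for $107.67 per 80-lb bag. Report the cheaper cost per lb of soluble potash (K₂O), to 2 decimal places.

option A: K₂O per bag = 20 × 5% = 1 lb; cost = 53.32 / 1 = $53.3200/lb K₂O.
sulfate of potash: K₂O per bag = 80 × 50% = 40 lb; cost = 107.67 / 40 = $2.6917/lb K₂O.
sulfate of potash is cheaper.

$2.69 per lb K₂O (sulfate of potash)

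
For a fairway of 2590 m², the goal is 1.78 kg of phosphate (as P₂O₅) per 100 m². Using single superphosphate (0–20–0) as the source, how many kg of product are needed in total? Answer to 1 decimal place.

Product per 100 m² = 1.78 / 20% = 8.9 kg.
Total product = 8.9 × 2590 / 100 = 230.51 kg.

230.5 kg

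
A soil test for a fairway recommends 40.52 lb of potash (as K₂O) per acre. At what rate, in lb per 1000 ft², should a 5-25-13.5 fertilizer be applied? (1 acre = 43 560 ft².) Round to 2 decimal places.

6.89 lb of product per thousand sq ft

Product per acre = 40.52 / 13.5% = 300.148 lb.
Convert to per 1000 ft²: 300.148 × 0.0229568 = 6.89045 lb.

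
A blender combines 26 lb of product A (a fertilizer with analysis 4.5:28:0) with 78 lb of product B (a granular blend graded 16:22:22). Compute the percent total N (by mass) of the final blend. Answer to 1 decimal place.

13.1% N

Total mass = 26 + 78 = 104 lb.
N mass = 4.5%×26 + 16%×78 = 13.65 lb.
% N = 13.65 / 104 = 13.125%.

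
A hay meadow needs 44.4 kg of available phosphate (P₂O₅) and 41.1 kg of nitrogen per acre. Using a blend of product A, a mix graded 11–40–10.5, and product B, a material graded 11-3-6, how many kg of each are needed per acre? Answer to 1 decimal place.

Let a = kg of product A, b = kg of product B (per acre).
P₂O₅: 0.4·a + 0.03·b = 44.4
N: 0.11·a + 0.11·b = 41.1
Eliminate a: (row1) − 0.4/0.11·(row2) → -0.37·b = -105.055, so b = 283.931.
Back-substitute: a = (44.4 − 0.03·283.931) / 0.4 = 89.7052.

89.7 kg product A, 283.9 kg product B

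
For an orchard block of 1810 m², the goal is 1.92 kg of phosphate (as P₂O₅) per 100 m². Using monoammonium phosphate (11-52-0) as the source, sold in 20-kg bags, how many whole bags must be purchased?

Product per 100 m² = 1.92 / 52% = 3.69231 kg.
Total product = 3.69231 × 1810 / 100 = 66.8308 kg.
Bags = ⌈66.8308 / 20⌉ = 4.

4 bags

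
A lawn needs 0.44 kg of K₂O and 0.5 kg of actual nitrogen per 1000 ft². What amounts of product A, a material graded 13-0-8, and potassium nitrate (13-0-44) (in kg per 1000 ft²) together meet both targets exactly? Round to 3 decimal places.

With a, b = kg per 1000 ft² of product A and potassium nitrate:
K₂O: 0.08·a + 0.44·b = 0.44
N: 0.13·a + 0.13·b = 0.5
Solving simultaneously: a = 3.47863, b = 0.367521.

3.479 kg product A, 0.368 kg potassium nitrate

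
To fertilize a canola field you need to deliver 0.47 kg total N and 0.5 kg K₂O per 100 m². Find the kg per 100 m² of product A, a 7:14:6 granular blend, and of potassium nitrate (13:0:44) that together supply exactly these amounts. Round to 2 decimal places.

6.17 kg product A, 0.30 kg potassium nitrate

Let a = kg of product A, b = kg of potassium nitrate (per 100 m²).
N: 0.07·a + 0.13·b = 0.47
K₂O: 0.06·a + 0.44·b = 0.5
Eliminate a: (row1) − 0.07/0.06·(row2) → -0.383333·b = -0.113333, so b = 0.295652.
Back-substitute: a = (0.47 − 0.13·0.295652) / 0.07 = 6.16522.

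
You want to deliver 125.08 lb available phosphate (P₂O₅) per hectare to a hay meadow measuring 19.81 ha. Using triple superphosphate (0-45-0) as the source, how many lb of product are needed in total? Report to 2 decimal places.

5506.30 lb

Product per hectare = 125.08 / 45% = 277.956 lb.
Total product = 277.956 × 19.81 = 5506.2996 lb.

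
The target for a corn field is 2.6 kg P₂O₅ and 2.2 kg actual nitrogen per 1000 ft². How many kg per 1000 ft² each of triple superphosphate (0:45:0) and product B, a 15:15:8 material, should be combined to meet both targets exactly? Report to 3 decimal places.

0.889 kg triple superphosphate, 14.667 kg product B

With a, b = kg per 1000 ft² of triple superphosphate and product B:
P₂O₅: 0.45·a + 0.15·b = 2.6
N: 0·a + 0.15·b = 2.2
Solving simultaneously: a = 0.888889, b = 14.6667.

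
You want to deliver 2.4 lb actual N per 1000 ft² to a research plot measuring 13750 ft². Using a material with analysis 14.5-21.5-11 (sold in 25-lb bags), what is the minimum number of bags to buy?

Product per 1000 ft² = 2.4 / 14.5% = 16.5517 lb.
Total product = 16.5517 × 13750 / 1000 = 227.586 lb.
Bags = ⌈227.586 / 25⌉ = 10.

10 bags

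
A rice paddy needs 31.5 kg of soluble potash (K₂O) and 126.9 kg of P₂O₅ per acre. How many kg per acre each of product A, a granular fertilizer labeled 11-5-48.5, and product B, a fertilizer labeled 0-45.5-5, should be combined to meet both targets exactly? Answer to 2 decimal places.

36.61 kg product A, 274.88 kg product B

Per-acre balance (a = product A, b = product B):
K₂O: 0.485·a + 0.05·b = 31.5
P₂O₅: 0.05·a + 0.455·b = 126.9
Eliminate b: (row1) − 0.05/0.455·(row2) → 0.479505·a = 17.5549, so a = 36.6105.
Then b = (126.9 − 0.05·36.6105) / 0.455 = 274.878.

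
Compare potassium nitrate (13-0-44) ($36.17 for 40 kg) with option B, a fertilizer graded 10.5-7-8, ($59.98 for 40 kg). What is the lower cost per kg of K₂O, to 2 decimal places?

$2.06 per kg K₂O (potassium nitrate)

potassium nitrate: K₂O per bag = 40 × 44% = 17.6 kg; cost = 36.17 / 17.6 = $2.0551/kg K₂O.
option B: K₂O per bag = 40 × 8% = 3.2 kg; cost = 59.98 / 3.2 = $18.7437/kg K₂O.
potassium nitrate is cheaper.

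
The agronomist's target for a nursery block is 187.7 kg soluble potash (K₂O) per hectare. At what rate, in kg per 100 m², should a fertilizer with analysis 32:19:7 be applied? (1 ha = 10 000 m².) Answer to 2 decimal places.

26.81 kg of product per hundred sq m

Product per hectare = 187.7 / 7% = 2681.43 kg.
Convert to per 100 m²: 2681.43 × 0.01 = 26.8143 kg.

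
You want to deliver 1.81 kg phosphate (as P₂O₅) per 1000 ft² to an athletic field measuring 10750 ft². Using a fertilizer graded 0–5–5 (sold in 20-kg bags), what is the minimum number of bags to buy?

20 bags

Product per 1000 ft² = 1.81 / 5% = 36.2 kg.
Total product = 36.2 × 10750 / 1000 = 389.15 kg.
Bags = ⌈389.15 / 20⌉ = 20.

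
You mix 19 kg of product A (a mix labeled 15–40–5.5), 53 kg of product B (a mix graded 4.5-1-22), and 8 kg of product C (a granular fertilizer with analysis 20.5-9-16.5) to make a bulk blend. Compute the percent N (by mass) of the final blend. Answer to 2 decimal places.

Total mass = 19 + 53 + 8 = 80 kg.
N mass = 15%×19 + 4.5%×53 + 20.5%×8 = 6.875 kg.
% N = 6.875 / 80 = 8.59375%.

8.59% N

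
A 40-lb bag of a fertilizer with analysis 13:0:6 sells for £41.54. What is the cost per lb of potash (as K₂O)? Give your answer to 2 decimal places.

£17.31 per lb K₂O

K₂O in bag = 40 × 6% = 2.4 lb.
Cost per lb K₂O = £41.54 / 2.4 = £17.3083.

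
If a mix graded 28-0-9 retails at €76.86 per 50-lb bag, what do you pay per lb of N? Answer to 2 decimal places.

€5.49 per lb N

N in bag = 50 × 28% = 14 lb.
Cost per lb N = €76.86 / 14 = €5.4900.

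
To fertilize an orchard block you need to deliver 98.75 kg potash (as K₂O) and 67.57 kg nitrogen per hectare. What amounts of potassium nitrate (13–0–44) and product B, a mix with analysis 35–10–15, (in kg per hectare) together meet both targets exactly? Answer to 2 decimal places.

181.61 kg potassium nitrate, 125.60 kg product B

Per-hectare balance (a = potassium nitrate, b = product B):
K₂O: 0.44·a + 0.15·b = 98.75
N: 0.13·a + 0.35·b = 67.57
From row1: a = (98.75 − 0.15·b) / 0.44.
Into row2: 0.13·(98.75 − 0.15·b)/0.44 + 0.35·b = 67.57 → b = 125.601, a = 181.613.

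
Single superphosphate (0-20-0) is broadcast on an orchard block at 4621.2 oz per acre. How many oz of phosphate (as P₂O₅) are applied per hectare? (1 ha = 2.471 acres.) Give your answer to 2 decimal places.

P₂O₅ per acre = 4621.2 × 20% = 924.24 oz.
Convert to per hectare: 924.24 × 2.471 = 2283.797 oz.

2283.80 oz P₂O₅ per hectare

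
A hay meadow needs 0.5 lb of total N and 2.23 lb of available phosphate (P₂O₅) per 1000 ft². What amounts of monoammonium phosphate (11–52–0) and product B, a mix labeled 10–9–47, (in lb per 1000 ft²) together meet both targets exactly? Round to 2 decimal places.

4.23 lb monoammonium phosphate, 0.35 lb product B

Per-1000 ft² balance (a = monoammonium phosphate, b = product B):
N: 0.11·a + 0.1·b = 0.5
P₂O₅: 0.52·a + 0.09·b = 2.23
Eliminate a: (row1) − 0.11/0.52·(row2) → 0.0809615·b = 0.0282692, so b = 0.349169.
Back-substitute: a = (0.5 − 0.1·0.349169) / 0.11 = 4.22803.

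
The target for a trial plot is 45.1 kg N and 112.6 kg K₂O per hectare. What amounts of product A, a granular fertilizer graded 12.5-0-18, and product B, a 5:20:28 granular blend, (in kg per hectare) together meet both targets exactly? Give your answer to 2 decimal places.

269.15 kg product A, 229.12 kg product B

Per-hectare balance (a = product A, b = product B):
N: 0.125·a + 0.05·b = 45.1
K₂O: 0.18·a + 0.28·b = 112.6
Solving simultaneously: a = 269.154, b = 229.115.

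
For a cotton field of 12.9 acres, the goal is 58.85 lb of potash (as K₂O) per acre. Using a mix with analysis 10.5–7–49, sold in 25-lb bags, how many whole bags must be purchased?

62 bags

Product per acre = 58.85 / 49% = 120.102 lb.
Total product = 120.102 × 12.9 = 1549.32 lb.
Bags = ⌈1549.32 / 25⌉ = 62.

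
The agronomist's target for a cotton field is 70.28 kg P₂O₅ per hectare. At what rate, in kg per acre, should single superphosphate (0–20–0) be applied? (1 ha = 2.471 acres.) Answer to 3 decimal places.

Product per hectare = 70.28 / 20% = 351.4 kg.
Convert to per acre: 351.4 × 0.404694 = 142.2096 kg.

142.210 kg of product per acre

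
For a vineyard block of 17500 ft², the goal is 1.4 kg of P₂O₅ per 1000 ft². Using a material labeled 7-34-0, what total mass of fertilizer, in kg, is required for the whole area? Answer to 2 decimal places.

Product per 1000 ft² = 1.4 / 34% = 4.11765 kg.
Total product = 4.11765 × 17500 / 1000 = 72.0588 kg.

72.06 kg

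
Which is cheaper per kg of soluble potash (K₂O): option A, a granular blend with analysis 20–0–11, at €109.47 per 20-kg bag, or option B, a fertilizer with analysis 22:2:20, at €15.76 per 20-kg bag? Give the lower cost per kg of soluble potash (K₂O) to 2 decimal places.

€3.94 per kg K₂O (option B)

option A: K₂O per bag = 20 × 11% = 2.2 kg; cost = 109.47 / 2.2 = €49.7591/kg K₂O.
option B: K₂O per bag = 20 × 20% = 4 kg; cost = 15.76 / 4 = €3.9400/kg K₂O.
option B is cheaper.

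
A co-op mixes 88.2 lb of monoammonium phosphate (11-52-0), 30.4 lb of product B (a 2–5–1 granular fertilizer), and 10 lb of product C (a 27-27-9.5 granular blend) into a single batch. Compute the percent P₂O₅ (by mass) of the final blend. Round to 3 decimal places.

Total mass = 88.2 + 30.4 + 10 = 128.6 lb.
P₂O₅ mass = 52%×88.2 + 5%×30.4 + 27%×10 = 50.084 lb.
% P₂O₅ = 50.084 / 128.6 = 38.9456%.

38.946% P₂O₅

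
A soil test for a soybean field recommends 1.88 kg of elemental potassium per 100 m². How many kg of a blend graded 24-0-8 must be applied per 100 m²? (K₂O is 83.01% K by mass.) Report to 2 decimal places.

As K₂O: 1.88 / 0.8301 = 2.26479 kg per 100 m².
Product per 100 m² = 2.26479 / 8% = 28.3098 kg.

28.31 kg of product per hundred sq m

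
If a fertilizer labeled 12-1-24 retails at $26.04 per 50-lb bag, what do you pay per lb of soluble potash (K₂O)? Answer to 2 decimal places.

$2.17 per lb K₂O

K₂O in bag = 50 × 24% = 12 lb.
Cost per lb K₂O = $26.04 / 12 = $2.1700.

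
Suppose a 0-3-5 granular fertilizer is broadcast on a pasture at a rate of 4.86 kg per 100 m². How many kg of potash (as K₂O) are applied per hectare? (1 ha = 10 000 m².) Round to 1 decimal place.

24.3 kg K₂O per hectare

K₂O per 100 m² = 4.86 × 5% = 0.243 kg.
Convert to per hectare: 0.243 × 100 = 24.3 kg.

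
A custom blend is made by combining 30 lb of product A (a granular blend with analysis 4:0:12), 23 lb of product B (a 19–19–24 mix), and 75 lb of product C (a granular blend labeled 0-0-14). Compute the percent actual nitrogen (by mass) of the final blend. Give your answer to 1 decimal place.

4.4% N

Total mass = 30 + 23 + 75 = 128 lb.
N mass = 4%×30 + 19%×23 + 0%×75 = 5.57 lb.
% N = 5.57 / 128 = 4.35156%.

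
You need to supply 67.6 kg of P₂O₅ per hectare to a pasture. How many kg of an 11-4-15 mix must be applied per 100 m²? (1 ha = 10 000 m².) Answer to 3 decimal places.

Product per hectare = 67.6 / 4% = 1690 kg.
Convert to per 100 m²: 1690 × 0.01 = 16.9 kg.

16.900 kg of product per hundred sq m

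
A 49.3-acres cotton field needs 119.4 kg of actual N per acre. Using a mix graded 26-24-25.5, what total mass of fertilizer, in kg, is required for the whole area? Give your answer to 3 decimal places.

22640.077 kg

Product per acre = 119.4 / 26% = 459.231 kg.
Total product = 459.231 × 49.3 = 22640.0769 kg.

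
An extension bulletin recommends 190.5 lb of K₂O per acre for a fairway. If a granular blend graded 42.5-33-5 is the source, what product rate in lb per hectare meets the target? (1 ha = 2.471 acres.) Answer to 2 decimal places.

9414.51 lb of product per hectare

Product per acre = 190.5 / 5% = 3810 lb.
Convert to per hectare: 3810 × 2.471 = 9414.51 lb.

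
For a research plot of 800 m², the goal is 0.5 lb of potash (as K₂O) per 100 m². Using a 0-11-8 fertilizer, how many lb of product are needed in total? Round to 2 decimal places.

Product per 100 m² = 0.5 / 8% = 6.25 lb.
Total product = 6.25 × 800 / 100 = 50 lb.

50.00 lb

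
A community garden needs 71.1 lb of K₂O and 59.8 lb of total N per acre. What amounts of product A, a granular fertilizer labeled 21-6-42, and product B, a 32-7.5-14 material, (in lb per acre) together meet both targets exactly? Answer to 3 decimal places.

Let a = lb of product A, b = lb of product B (per acre).
K₂O: 0.42·a + 0.14·b = 71.1
N: 0.21·a + 0.32·b = 59.8
Eliminate b: (row1) − 0.14/0.32·(row2) → 0.328125·a = 44.9375, so a = 136.9524.
Then b = (59.8 − 0.21·136.9524) / 0.32 = 97.

136.952 lb product A, 97.000 lb product B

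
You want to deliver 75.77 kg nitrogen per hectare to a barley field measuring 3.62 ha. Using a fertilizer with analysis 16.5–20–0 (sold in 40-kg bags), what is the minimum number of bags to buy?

Product per hectare = 75.77 / 16.5% = 459.212 kg.
Total product = 459.212 × 3.62 = 1662.35 kg.
Bags = ⌈1662.35 / 40⌉ = 42.

42 bags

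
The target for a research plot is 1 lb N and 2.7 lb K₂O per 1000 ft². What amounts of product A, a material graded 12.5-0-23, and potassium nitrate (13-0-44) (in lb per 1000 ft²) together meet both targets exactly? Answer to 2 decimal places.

3.55 lb product A, 4.28 lb potassium nitrate

Per-1000 ft² balance (a = product A, b = potassium nitrate):
N: 0.125·a + 0.13·b = 1
K₂O: 0.23·a + 0.44·b = 2.7
Eliminate a: (row1) − 0.125/0.23·(row2) → -0.10913·b = -0.467391, so b = 4.28287.
Back-substitute: a = (1 − 0.13·4.28287) / 0.125 = 3.54582.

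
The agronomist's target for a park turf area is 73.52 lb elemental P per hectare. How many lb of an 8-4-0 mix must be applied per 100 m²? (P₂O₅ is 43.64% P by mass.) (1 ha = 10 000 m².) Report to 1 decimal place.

42.1 lb of product per hundred sq m

As P₂O₅: 73.52 / 0.4364 = 168.469 lb per hectare.
Product per hectare = 168.469 / 4% = 4211.73 lb.
Convert to per 100 m²: 4211.73 × 0.01 = 42.1173 lb.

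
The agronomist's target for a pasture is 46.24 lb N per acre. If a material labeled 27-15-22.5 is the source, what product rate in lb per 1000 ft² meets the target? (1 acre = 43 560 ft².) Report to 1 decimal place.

3.9 lb of product per thousand sq ft

Product per acre = 46.24 / 27% = 171.259 lb.
Convert to per 1000 ft²: 171.259 × 0.0229568 = 3.93157 lb.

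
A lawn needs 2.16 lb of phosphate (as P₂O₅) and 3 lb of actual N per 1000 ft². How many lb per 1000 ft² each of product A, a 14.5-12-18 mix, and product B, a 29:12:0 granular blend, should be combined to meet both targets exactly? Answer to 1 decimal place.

Let a = lb of product A, b = lb of product B (per 1000 ft²).
P₂O₅: 0.12·a + 0.12·b = 2.16
N: 0.145·a + 0.29·b = 3
From row1: a = (2.16 − 0.12·b) / 0.12.
Into row2: 0.145·(2.16 − 0.12·b)/0.12 + 0.29·b = 3 → b = 2.68966, a = 15.3103.

15.3 lb product A, 2.7 lb product B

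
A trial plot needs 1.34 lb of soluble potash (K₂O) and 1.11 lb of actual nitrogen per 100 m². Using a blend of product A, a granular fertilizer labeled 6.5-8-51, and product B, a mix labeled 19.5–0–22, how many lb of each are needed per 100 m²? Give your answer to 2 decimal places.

Per-100 m² balance (a = product A, b = product B):
K₂O: 0.51·a + 0.22·b = 1.34
N: 0.065·a + 0.195·b = 1.11
Solving simultaneously: a = 0.200822, b = 5.62537.

0.20 lb product A, 5.63 lb product B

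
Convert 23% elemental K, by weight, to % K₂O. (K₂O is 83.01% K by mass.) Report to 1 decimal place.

27.7% K₂O

%K₂O = 23 / 0.8301 = 27.7075%.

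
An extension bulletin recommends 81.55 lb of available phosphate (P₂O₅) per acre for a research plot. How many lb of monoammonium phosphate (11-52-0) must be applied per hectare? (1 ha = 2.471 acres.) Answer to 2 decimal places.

387.52 lb of product per hectare

Product per acre = 81.55 / 52% = 156.827 lb.
Convert to per hectare: 156.827 × 2.471 = 387.519 lb.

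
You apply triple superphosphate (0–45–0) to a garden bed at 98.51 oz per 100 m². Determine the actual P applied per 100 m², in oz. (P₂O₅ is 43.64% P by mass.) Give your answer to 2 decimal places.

P₂O₅ per 100 m² = 98.51 × 45% = 44.3295 oz.
Elemental P = 44.3295 × 0.4364 = 19.3454 oz per 100 m².

19.35 oz P per hundred sq m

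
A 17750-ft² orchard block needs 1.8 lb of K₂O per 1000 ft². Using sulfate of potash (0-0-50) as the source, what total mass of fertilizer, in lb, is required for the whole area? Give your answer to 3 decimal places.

Product per 1000 ft² = 1.8 / 50% = 3.6 lb.
Total product = 3.6 × 17750 / 1000 = 63.9 lb.

63.900 lb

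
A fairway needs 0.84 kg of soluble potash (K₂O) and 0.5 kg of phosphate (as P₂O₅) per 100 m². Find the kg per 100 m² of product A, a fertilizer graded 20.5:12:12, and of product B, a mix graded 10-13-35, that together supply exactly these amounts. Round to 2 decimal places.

2.49 kg product A, 1.55 kg product B

With a, b = kg per 100 m² of product A and product B:
K₂O: 0.12·a + 0.35·b = 0.84
P₂O₅: 0.12·a + 0.13·b = 0.5
Solving simultaneously: a = 2.49242, b = 1.54545.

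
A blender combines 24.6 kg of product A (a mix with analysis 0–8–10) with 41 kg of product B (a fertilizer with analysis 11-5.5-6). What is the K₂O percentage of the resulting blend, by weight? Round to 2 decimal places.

7.50% K₂O

Total mass = 24.6 + 41 = 65.6 kg.
K₂O mass = 10%×24.6 + 6%×41 = 4.92 kg.
% K₂O = 4.92 / 65.6 = 7.5%.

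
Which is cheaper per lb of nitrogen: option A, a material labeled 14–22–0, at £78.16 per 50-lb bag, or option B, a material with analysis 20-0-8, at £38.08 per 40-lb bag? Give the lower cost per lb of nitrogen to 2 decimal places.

£4.76 per lb N (option B)

option A: N per bag = 50 × 14% = 7 lb; cost = 78.16 / 7 = £11.1657/lb N.
option B: N per bag = 40 × 20% = 8 lb; cost = 38.08 / 8 = £4.7600/lb N.
option B is cheaper.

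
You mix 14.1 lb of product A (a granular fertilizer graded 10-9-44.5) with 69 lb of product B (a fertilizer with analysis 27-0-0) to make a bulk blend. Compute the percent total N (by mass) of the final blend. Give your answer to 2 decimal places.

Total mass = 14.1 + 69 = 83.1 lb.
N mass = 10%×14.1 + 27%×69 = 20.04 lb.
% N = 20.04 / 83.1 = 24.1155%.

24.12% N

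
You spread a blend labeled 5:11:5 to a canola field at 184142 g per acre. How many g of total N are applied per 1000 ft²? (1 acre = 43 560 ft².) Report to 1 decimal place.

211.4 g N per thousand sq ft

nitrogen per acre = 184142 × 5% = 9207.1 g.
Convert to per 1000 ft²: 9207.1 × 0.0229568 = 211.366 g.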